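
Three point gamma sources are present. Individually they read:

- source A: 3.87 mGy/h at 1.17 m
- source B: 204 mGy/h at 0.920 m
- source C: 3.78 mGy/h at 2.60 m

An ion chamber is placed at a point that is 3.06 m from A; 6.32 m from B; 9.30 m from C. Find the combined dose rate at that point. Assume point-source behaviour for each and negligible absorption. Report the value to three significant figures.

5.18 mGy/h

Each source contributes Iᵢ·(dᵢ/rᵢ)²; contributions add.
A: 3.87 × (1.17/3.06)² = 0.5658 mGy/h
B: 204 × (0.920/6.32)² = 4.323 mGy/h
C: 3.78 × (2.60/9.30)² = 0.2954 mGy/h
Total = 0.5658 + 4.323 + 0.2954 = 5.184 mGy/h.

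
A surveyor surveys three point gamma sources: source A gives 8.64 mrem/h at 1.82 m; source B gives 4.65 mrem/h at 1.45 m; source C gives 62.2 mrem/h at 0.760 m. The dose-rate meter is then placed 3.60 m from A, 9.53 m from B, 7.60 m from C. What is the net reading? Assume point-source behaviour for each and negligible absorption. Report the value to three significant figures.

2.94 mrem/h

By superposition, sum each source's inverse-square contribution:
A: 8.64 × (1.82/3.60)² = 2.208 mrem/h
B: 4.65 × (1.45/9.53)² = 0.1076 mrem/h
C: 62.2 × (0.760/7.60)² = 0.6220 mrem/h
Total = 2.208 + 0.1076 + 0.6220 = 2.938 mrem/h.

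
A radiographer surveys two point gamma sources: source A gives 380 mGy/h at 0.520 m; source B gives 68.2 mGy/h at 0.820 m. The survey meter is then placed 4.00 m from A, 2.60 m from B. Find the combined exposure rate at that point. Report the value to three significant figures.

Each source contributes Iᵢ·(dᵢ/rᵢ)²; contributions add.
A: 380 × (0.520/4.00)² = 6.422 mGy/h
B: 68.2 × (0.820/2.60)² = 6.784 mGy/h
Total = 6.422 + 6.784 = 13.21 mGy/h.

13.2 mGy/h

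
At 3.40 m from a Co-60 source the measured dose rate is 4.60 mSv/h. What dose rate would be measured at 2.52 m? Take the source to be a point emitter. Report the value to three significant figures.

8.37 mSv/h

Using I₁d₁² = I₂d₂², scaling from 3.40 m to 2.52 m:
4.60 × (3.40/2.52)² = 4.60 × 1.820 = 8.372 mSv/h.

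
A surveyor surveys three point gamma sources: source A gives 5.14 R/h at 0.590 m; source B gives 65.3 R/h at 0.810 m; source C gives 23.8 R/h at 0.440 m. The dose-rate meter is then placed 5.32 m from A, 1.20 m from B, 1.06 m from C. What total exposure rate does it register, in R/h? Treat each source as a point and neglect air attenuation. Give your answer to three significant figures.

By superposition, sum each source's inverse-square contribution:
A: 5.14 × (0.590/5.32)² = 0.06322 R/h
B: 65.3 × (0.810/1.20)² = 29.75 R/h
C: 23.8 × (0.440/1.06)² = 4.101 R/h
Total = 0.06322 + 29.75 + 4.101 = 33.91 R/h.

33.9 R/h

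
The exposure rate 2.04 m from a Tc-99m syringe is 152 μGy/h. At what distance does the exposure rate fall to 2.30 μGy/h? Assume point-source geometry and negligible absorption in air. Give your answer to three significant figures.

16.6 m

By the inverse-square law, d₂ = d₁·√(I₁/I₂).
I₁/I₂ = 152/2.30 = 66.09, so d₂ = 2.04 × √66.09 = 16.58 m.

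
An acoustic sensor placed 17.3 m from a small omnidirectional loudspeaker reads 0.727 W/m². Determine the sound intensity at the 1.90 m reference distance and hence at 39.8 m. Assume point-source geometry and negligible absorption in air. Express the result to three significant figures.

Intensity scales as (d₁/d₂)², so
At 1.90 m: 0.727 × (17.3/1.90)² = 0.727 × 82.91 = 60.28 W/m²
At 39.8 m: (1.90/39.8)² = 0.002279, so 60.28 × 0.002279 = 0.1374 W/m².

60.3 W/m²; 0.137 W/m²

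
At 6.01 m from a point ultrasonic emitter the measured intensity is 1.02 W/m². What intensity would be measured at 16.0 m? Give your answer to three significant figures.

0.144 W/m²

Intensity scales as (d₁/d₂)², so scaling from 6.01 m to 16.0 m:
(6.01/16.0)² = 0.1411, so 1.02 × 0.1411 = 0.1439 W/m².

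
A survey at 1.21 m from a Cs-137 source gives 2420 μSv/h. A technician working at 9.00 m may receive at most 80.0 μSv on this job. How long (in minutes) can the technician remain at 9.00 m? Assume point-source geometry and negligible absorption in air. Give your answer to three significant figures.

Since intensity falls as 1/r², rate at 9.00 m:
(1.21/9.00)² = 0.01808, so 2420 × 0.01808 = 43.75 μSv/h.
Stay time = 80.0 μSv ÷ 43.75 μSv/h = 1.829 h = 109.7 min.

110 min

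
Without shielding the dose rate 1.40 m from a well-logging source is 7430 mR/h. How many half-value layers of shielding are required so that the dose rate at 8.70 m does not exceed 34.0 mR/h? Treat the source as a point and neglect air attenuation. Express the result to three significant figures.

At 8.70 m, distance alone gives 7430 × (1.40/8.70)² = 7430 × 0.02590 = 192.4 mR/h.
Further attenuation needed: 192.4/34.0 = 5.659.
n = log₂(5.659) = 2.501 half-value layers.

2.50 half-value layers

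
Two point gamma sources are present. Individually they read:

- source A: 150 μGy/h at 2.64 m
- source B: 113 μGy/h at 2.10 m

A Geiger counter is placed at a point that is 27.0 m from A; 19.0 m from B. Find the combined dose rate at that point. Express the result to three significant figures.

2.81 μGy/h

Each source contributes Iᵢ·(dᵢ/rᵢ)²; contributions add.
A: 150 × (2.64/27.0)² = 1.434 μGy/h
B: 113 × (2.10/19.0)² = 1.380 μGy/h
Total = 1.434 + 1.380 = 2.814 μGy/h.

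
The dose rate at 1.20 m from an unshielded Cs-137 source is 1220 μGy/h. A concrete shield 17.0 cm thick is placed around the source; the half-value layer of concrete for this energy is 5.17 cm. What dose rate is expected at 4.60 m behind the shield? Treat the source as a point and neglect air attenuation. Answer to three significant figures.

8.50 μGy/h

Distance alone: 1220 × (1.20/4.60)² = 1220 × 0.06805 = 83.02 μGy/h.
Shield: 17.0/5.17 = 3.288 half-value layers → attenuation 2^(−3.288) = 0.1024.
Combined: 83.02 × 0.1024 = 8.501 μGy/h.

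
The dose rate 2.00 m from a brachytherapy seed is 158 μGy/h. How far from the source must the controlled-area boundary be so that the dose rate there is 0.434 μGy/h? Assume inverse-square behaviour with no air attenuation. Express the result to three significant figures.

38.2 m

Using I₁d₁² = I₂d₂², d₂ = d₁·√(I₁/I₂).
I₁/I₂ = 158/0.434 = 364.1, so d₂ = 2.00 × √364.1 = 38.16 m.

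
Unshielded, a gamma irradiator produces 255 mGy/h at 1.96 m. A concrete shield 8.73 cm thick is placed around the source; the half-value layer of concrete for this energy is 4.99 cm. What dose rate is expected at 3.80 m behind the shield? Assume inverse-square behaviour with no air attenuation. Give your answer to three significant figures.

Distance alone: 255 × (1.96/3.80)² = 255 × 0.2660 = 67.83 mGy/h.
Shield: 8.73/4.99 = 1.749 half-value layers → attenuation 2^(−1.749) = 0.2975.
Combined: 67.83 × 0.2975 = 20.18 mGy/h.

20.2 mGy/h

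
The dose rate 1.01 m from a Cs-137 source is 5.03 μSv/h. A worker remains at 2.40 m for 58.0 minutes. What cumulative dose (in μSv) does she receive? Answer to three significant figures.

Applying the 1/r² law, rate at 2.40 m:
5.03 × (1.01/2.40)² = 5.03 × 0.1771 = 0.8908 μSv/h.
Dose = rate × time = 0.8908 μSv/h × 0.9667 h = 0.8611 μSv.

0.861 μSv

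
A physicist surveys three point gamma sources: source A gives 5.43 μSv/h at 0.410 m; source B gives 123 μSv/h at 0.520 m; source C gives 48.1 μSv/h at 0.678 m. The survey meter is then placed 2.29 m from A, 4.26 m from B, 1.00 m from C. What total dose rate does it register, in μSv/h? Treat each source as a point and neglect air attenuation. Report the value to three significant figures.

Each source contributes Iᵢ·(dᵢ/rᵢ)²; contributions add.
A: 5.43 × (0.410/2.29)² = 0.1741 μSv/h
B: 123 × (0.520/4.26)² = 1.833 μSv/h
C: 48.1 × (0.678/1.00)² = 22.11 μSv/h
Total = 0.1741 + 1.833 + 22.11 = 24.12 μSv/h.

24.1 μSv/h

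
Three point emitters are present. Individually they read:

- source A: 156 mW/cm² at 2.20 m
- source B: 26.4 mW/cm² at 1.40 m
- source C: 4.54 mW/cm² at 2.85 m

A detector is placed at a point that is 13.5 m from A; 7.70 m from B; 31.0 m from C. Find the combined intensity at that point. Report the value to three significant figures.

By superposition, sum each source's inverse-square contribution:
A: 156 × (2.20/13.5)² = 4.143 mW/cm²
B: 26.4 × (1.40/7.70)² = 0.8727 mW/cm²
C: 4.54 × (2.85/31.0)² = 0.03837 mW/cm²
Total = 4.143 + 0.8727 + 0.03837 = 5.054 mW/cm².

5.05 mW/cm²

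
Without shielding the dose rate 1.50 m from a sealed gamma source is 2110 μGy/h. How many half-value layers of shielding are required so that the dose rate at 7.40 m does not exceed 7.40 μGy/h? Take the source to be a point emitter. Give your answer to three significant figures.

3.55 half-value layers

At 7.40 m, distance alone gives (1.50/7.40)² = 0.04109, so 2110 × 0.04109 = 86.70 μGy/h.
Further attenuation needed: 86.70/7.40 = 11.72.
n = log₂(11.72) = 3.551 half-value layers.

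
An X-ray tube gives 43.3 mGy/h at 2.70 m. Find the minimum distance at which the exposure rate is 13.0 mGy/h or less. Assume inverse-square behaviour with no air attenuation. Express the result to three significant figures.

4.93 m

By the inverse-square law, d₂ = d₁·√(I₁/I₂).
I₁/I₂ = 43.3/13.0 = 3.331, so d₂ = 2.70 × √3.331 = 4.928 m.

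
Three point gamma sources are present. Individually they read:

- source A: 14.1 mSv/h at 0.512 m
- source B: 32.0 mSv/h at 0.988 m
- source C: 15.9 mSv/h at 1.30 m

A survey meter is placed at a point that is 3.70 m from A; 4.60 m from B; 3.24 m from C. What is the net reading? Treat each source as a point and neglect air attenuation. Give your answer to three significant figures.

4.31 mSv/h

By superposition, sum each source's inverse-square contribution:
A: 14.1 × (0.512/3.70)² = 0.2700 mSv/h
B: 32.0 × (0.988/4.60)² = 1.476 mSv/h
C: 15.9 × (1.30/3.24)² = 2.560 mSv/h
Total = 0.2700 + 1.476 + 2.560 = 4.306 mSv/h.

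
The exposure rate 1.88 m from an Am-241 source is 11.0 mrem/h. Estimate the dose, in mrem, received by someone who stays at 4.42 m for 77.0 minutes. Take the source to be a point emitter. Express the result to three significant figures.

2.55 mrem

Intensity scales as (d₁/d₂)², so rate at 4.42 m:
11.0 × (1.88/4.42)² = 11.0 × 0.1809 = 1.990 mrem/h.
Dose = rate × time = 1.990 mrem/h × 1.283 h = 2.553 mrem.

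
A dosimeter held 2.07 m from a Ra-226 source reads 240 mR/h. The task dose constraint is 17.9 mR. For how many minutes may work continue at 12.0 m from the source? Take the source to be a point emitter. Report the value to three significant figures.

Since intensity falls as 1/r², rate at 12.0 m:
240 × (2.07/12.0)² = 240 × 0.02976 = 7.142 mR/h.
Stay time = 17.9 mR ÷ 7.142 mR/h = 2.506 h = 150.4 min.

150 min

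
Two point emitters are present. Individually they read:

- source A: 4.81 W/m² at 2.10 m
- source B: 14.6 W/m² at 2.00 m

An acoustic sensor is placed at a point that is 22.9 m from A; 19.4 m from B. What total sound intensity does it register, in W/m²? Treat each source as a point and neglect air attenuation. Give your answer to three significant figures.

0.196 W/m²

Each source contributes Iᵢ·(dᵢ/rᵢ)²; contributions add.
A: 4.81 × (2.10/22.9)² = 0.04045 W/m²
B: 14.6 × (2.00/19.4)² = 0.1552 W/m²
Total = 0.04045 + 0.1552 = 0.1956 W/m².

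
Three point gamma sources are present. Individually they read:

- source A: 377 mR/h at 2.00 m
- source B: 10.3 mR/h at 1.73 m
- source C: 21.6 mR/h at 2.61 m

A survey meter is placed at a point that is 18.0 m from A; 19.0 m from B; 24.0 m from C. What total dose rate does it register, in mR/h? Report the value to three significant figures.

5.00 mR/h

By superposition, sum each source's inverse-square contribution:
A: 377 × (2.00/18.0)² = 4.654 mR/h
B: 10.3 × (1.73/19.0)² = 0.08539 mR/h
C: 21.6 × (2.61/24.0)² = 0.2555 mR/h
Total = 4.654 + 0.08539 + 0.2555 = 4.995 mR/h.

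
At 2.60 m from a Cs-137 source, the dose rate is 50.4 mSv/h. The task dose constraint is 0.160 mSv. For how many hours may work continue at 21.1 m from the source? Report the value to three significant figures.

Using I₁d₁² = I₂d₂², rate at 21.1 m:
50.4 × (2.60/21.1)² = 50.4 × 0.01518 = 0.7651 mSv/h.
Stay time = 0.160 mSv ÷ 0.7651 mSv/h = 0.2091 h.

0.209 h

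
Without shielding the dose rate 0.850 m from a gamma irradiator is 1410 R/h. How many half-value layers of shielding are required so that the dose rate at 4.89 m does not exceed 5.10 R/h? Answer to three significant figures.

At 4.89 m, distance alone gives (0.850/4.89)² = 0.03021, so 1410 × 0.03021 = 42.60 R/h.
Further attenuation needed: 42.60/5.10 = 8.353.
n = log₂(8.353) = 3.062 half-value layers.

3.06 half-value layers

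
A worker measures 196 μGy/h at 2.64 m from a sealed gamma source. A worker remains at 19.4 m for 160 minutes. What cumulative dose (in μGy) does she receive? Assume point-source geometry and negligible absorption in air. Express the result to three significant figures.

Applying the 1/r² law, rate at 19.4 m:
196 × (2.64/19.4)² = 196 × 0.01852 = 3.630 μGy/h.
Dose = rate × time = 3.630 μGy/h × 2.667 h = 9.681 μGy.

9.68 μGy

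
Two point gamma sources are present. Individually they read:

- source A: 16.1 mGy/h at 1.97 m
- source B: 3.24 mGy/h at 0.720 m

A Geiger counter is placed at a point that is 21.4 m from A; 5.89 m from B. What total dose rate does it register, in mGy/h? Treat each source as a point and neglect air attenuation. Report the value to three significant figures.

0.185 mGy/h

Each source contributes Iᵢ·(dᵢ/rᵢ)²; contributions add.
A: 16.1 × (1.97/21.4)² = 0.1364 mGy/h
B: 3.24 × (0.720/5.89)² = 0.04841 mGy/h
Total = 0.1364 + 0.04841 = 0.1848 mGy/h.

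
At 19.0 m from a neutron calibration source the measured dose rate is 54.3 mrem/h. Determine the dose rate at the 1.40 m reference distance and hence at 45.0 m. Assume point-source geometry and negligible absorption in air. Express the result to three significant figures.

10000 mrem/h; 9.68 mrem/h

By the inverse-square law,
At 1.40 m: 54.3 × (19.0/1.40)² = 54.3 × 184.2 = 10000 mrem/h
At 45.0 m: (1.40/45.0)² = 0.0009679, so 10000 × 0.0009679 = 9.679 mrem/h.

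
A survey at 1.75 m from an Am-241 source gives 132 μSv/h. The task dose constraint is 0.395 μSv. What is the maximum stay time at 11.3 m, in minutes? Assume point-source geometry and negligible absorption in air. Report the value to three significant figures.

7.49 min

By the inverse-square law, rate at 11.3 m:
(1.75/11.3)² = 0.02398, so 132 × 0.02398 = 3.165 μSv/h.
Stay time = 0.395 μSv ÷ 3.165 μSv/h = 0.1248 h = 7.488 min.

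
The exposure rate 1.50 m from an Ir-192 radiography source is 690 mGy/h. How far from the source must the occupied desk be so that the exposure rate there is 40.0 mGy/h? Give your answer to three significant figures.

6.23 m

Using I₁d₁² = I₂d₂², d₂ = d₁·√(I₁/I₂).
I₁/I₂ = 690/40.0 = 17.25, so d₂ = 1.50 × √17.25 = 6.230 m.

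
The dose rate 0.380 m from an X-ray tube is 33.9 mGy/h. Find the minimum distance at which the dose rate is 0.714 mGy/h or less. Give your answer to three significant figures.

By the inverse-square law, d₂ = d₁·√(I₁/I₂).
I₁/I₂ = 33.9/0.714 = 47.48, so d₂ = 0.380 × √47.48 = 2.618 m.

2.62 m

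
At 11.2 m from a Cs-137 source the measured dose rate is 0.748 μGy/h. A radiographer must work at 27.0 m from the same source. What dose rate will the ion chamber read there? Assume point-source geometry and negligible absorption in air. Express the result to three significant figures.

Since intensity falls as 1/r², scaling from 11.2 m to 27.0 m:
0.748 × (11.2/27.0)² = 0.748 × 0.1721 = 0.1287 μGy/h.

0.129 μGy/h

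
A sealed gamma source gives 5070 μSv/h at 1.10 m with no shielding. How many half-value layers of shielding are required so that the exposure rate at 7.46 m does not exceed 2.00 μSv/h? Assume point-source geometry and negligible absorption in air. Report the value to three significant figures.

At 7.46 m, distance alone gives 5070 × (1.10/7.46)² = 5070 × 0.02174 = 110.2 μSv/h.
Further attenuation needed: 110.2/2.00 = 55.10.
n = log₂(55.10) = 5.784 half-value layers.

5.78 half-value layers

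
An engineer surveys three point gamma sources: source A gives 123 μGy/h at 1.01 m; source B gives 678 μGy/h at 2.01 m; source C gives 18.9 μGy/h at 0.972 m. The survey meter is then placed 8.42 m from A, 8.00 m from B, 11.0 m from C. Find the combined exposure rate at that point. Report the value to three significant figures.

By superposition, sum each source's inverse-square contribution:
A: 123 × (1.01/8.42)² = 1.770 μGy/h
B: 678 × (2.01/8.00)² = 42.80 μGy/h
C: 18.9 × (0.972/11.0)² = 0.1476 μGy/h
Total = 1.770 + 42.80 + 0.1476 = 44.72 μGy/h.

44.7 μGy/h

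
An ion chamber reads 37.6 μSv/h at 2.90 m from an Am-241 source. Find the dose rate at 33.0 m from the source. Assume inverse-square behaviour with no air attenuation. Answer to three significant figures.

By the inverse-square law, the rate at 33.0 m is
37.6 × (2.90/33.0)² = 37.6 × 0.007723 = 0.2904 μSv/h.

0.290 μSv/h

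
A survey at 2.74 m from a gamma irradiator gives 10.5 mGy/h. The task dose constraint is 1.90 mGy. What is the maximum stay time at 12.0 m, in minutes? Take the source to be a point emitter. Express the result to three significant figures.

208 min

Since intensity falls as 1/r², rate at 12.0 m:
(2.74/12.0)² = 0.05214, so 10.5 × 0.05214 = 0.5475 mGy/h.
Stay time = 1.90 mGy ÷ 0.5475 mGy/h = 3.470 h = 208.2 min.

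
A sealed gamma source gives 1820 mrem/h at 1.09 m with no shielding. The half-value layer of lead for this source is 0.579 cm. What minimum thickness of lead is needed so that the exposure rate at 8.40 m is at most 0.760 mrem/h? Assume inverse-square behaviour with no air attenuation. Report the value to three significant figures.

3.09 cm

At 8.40 m, distance alone gives (1.09/8.40)² = 0.01684, so 1820 × 0.01684 = 30.65 mrem/h.
Further attenuation needed: 30.65/0.760 = 40.33.
n = log₂(40.33) = 5.334 half-value layers.
Thickness = 5.334 × 0.579 cm = 3.088 cm.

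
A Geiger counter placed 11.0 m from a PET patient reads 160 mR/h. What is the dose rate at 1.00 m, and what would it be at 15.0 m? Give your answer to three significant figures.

19400 mR/h; 86.0 mR/h

Applying the 1/r² law,
At 1.00 m: 160 × (11.0/1.00)² = 160 × 121.0 = 19360 mR/h
At 15.0 m: (1.00/15.0)² = 0.004444, so 19360 × 0.004444 = 86.04 mR/h.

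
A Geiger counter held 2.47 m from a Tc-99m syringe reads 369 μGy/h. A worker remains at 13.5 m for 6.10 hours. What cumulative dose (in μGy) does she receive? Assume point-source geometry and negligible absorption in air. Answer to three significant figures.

75.3 μGy

Using I₁d₁² = I₂d₂², rate at 13.5 m:
369 × (2.47/13.5)² = 369 × 0.03348 = 12.35 μGy/h.
Dose = rate × time = 12.35 μGy/h × 6.100 h = 75.33 μGy.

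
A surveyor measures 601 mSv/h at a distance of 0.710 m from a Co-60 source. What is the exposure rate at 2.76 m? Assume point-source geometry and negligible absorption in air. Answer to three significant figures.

39.8 mSv/h

By the inverse-square law, the rate at 2.76 m is
601 × (0.710/2.76)² = 601 × 0.06618 = 39.77 mSv/h.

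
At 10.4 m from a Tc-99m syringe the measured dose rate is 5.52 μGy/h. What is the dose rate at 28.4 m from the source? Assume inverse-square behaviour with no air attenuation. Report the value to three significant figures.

0.740 μGy/h

Since intensity falls as 1/r², scaling from 10.4 m to 28.4 m:
5.52 × (10.4/28.4)² = 5.52 × 0.1341 = 0.7402 μGy/h.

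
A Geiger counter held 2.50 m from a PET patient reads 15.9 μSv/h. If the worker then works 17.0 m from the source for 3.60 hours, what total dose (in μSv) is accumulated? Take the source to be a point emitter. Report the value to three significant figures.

1.24 μSv

Intensity scales as (d₁/d₂)², so rate at 17.0 m:
15.9 × (2.50/17.0)² = 15.9 × 0.02163 = 0.3439 μSv/h.
Dose = rate × time = 0.3439 μSv/h × 3.600 h = 1.238 μSv.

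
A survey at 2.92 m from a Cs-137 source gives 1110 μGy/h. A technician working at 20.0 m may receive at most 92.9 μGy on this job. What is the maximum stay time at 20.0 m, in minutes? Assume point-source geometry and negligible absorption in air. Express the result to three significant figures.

236 min

By the inverse-square law, rate at 20.0 m:
1110 × (2.92/20.0)² = 1110 × 0.02132 = 23.67 μGy/h.
Stay time = 92.9 μGy ÷ 23.67 μGy/h = 3.925 h = 235.5 min.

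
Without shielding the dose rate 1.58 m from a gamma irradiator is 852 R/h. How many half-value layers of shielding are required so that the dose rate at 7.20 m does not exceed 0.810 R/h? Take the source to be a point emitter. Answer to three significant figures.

At 7.20 m, distance alone gives (1.58/7.20)² = 0.04816, so 852 × 0.04816 = 41.03 R/h.
Further attenuation needed: 41.03/0.810 = 50.65.
n = log₂(50.65) = 5.662 half-value layers.

5.66 half-value layers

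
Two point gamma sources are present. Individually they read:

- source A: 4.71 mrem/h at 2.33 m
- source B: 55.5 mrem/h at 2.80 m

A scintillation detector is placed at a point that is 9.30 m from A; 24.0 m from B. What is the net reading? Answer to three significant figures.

By superposition, sum each source's inverse-square contribution:
A: 4.71 × (2.33/9.30)² = 0.2956 mrem/h
B: 55.5 × (2.80/24.0)² = 0.7554 mrem/h
Total = 0.2956 + 0.7554 = 1.051 mrem/h.

1.05 mrem/h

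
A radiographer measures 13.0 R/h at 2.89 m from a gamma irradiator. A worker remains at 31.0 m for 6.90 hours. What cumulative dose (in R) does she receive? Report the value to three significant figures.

Since intensity falls as 1/r², rate at 31.0 m:
(2.89/31.0)² = 0.008691, so 13.0 × 0.008691 = 0.1130 R/h.
Dose = rate × time = 0.1130 R/h × 6.900 h = 0.7797 R.

0.780 R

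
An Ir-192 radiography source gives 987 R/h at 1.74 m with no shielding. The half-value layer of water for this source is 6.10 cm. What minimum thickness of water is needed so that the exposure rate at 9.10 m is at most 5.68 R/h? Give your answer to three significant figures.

16.3 cm

At 9.10 m, distance alone gives 987 × (1.74/9.10)² = 987 × 0.03656 = 36.08 R/h.
Further attenuation needed: 36.08/5.68 = 6.352.
n = log₂(6.352) = 2.667 half-value layers.
Thickness = 2.667 × 6.10 cm = 16.27 cm.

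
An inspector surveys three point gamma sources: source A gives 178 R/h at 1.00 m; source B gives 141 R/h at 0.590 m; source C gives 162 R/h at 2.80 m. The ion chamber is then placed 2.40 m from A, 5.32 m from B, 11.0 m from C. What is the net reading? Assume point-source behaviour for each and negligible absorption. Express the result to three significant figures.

Each source contributes Iᵢ·(dᵢ/rᵢ)²; contributions add.
A: 178 × (1.00/2.40)² = 30.90 R/h
B: 141 × (0.590/5.32)² = 1.734 R/h
C: 162 × (2.80/11.0)² = 10.50 R/h
Total = 30.90 + 1.734 + 10.50 = 43.13 R/h.

43.1 R/h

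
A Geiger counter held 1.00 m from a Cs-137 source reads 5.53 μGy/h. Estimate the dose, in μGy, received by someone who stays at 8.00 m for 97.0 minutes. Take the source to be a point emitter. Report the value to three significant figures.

0.140 μGy

By the inverse-square law, rate at 8.00 m:
5.53 × (1.00/8.00)² = 5.53 × 0.01562 = 0.08638 μGy/h.
Dose = rate × time = 0.08638 μGy/h × 1.617 h = 0.1397 μGy.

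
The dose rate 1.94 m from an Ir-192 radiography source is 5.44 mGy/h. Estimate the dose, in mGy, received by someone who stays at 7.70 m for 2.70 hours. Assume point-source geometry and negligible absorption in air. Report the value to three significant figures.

Since intensity falls as 1/r², rate at 7.70 m:
(1.94/7.70)² = 0.06348, so 5.44 × 0.06348 = 0.3453 mGy/h.
Dose = rate × time = 0.3453 mGy/h × 2.700 h = 0.9323 mGy.

0.932 mGy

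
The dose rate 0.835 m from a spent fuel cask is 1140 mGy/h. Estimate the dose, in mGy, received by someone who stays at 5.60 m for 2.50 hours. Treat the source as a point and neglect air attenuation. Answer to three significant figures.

Intensity scales as (d₁/d₂)², so rate at 5.60 m:
(0.835/5.60)² = 0.02223, so 1140 × 0.02223 = 25.34 mGy/h.
Dose = rate × time = 25.34 mGy/h × 2.500 h = 63.35 mGy.

63.4 mGy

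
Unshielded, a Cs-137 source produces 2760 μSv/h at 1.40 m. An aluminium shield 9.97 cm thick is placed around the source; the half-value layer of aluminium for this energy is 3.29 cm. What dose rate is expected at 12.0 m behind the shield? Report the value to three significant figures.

4.60 μSv/h

Distance alone: 2760 × (1.40/12.0)² = 2760 × 0.01361 = 37.56 μSv/h.
Shield: 9.97/3.29 = 3.030 half-value layers → attenuation 2^(−3.030) = 0.1224.
Combined: 37.56 × 0.1224 = 4.597 μSv/h.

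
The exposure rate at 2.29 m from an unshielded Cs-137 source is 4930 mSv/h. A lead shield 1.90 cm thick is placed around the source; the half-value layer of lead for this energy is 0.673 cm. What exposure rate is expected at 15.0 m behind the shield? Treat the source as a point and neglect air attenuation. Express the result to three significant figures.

Distance alone: 4930 × (2.29/15.0)² = 4930 × 0.02331 = 114.9 mSv/h.
Shield: 1.90/0.673 = 2.823 half-value layers → attenuation 2^(−2.823) = 0.1413.
Combined: 114.9 × 0.1413 = 16.24 mSv/h.

16.2 mSv/h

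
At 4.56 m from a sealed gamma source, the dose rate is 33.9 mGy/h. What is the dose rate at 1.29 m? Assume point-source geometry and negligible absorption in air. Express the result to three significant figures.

Intensity scales as (d₁/d₂)², so the rate at 1.29 m is
(4.56/1.29)² = 12.50, so 33.9 × 12.50 = 423.8 mGy/h.

424 mGy/h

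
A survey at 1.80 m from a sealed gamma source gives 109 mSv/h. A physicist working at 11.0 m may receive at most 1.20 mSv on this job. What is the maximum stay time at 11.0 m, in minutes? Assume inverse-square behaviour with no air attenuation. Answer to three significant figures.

24.7 min

Since intensity falls as 1/r², rate at 11.0 m:
(1.80/11.0)² = 0.02678, so 109 × 0.02678 = 2.919 mSv/h.
Stay time = 1.20 mSv ÷ 2.919 mSv/h = 0.4111 h = 24.67 min.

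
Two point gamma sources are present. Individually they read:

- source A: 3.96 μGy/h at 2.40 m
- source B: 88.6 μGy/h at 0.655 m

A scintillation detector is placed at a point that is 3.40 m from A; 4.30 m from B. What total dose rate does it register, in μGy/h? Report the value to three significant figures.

By superposition, sum each source's inverse-square contribution:
A: 3.96 × (2.40/3.40)² = 1.973 μGy/h
B: 88.6 × (0.655/4.30)² = 2.056 μGy/h
Total = 1.973 + 2.056 = 4.029 μGy/h.

4.03 μGy/h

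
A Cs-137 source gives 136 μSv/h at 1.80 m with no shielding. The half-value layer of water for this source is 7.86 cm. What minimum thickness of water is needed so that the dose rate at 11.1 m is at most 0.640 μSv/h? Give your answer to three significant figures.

At 11.1 m, distance alone gives (1.80/11.1)² = 0.02630, so 136 × 0.02630 = 3.577 μSv/h.
Further attenuation needed: 3.577/0.640 = 5.589.
n = log₂(5.589) = 2.483 half-value layers.
Thickness = 2.483 × 7.86 cm = 19.52 cm.

19.5 cm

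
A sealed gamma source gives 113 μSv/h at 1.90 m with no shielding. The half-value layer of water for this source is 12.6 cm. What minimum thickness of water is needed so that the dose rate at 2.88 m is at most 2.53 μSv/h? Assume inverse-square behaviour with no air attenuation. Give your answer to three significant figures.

At 2.88 m, distance alone gives 113 × (1.90/2.88)² = 113 × 0.4352 = 49.18 μSv/h.
Further attenuation needed: 49.18/2.53 = 19.44.
n = log₂(19.44) = 4.281 half-value layers.
Thickness = 4.281 × 12.6 cm = 53.94 cm.

53.9 cm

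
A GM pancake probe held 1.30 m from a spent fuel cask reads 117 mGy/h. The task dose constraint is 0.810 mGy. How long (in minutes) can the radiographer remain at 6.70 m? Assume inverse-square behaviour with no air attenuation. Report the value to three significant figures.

Using I₁d₁² = I₂d₂², rate at 6.70 m:
(1.30/6.70)² = 0.03765, so 117 × 0.03765 = 4.405 mGy/h.
Stay time = 0.810 mGy ÷ 4.405 mGy/h = 0.1839 h = 11.03 min.

11.0 min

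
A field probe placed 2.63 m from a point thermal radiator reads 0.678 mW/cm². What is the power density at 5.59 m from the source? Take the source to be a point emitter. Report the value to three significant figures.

Using I₁d₁² = I₂d₂², scaling from 2.63 m to 5.59 m:
0.678 × (2.63/5.59)² = 0.678 × 0.2214 = 0.1501 mW/cm².

0.150 mW/cm²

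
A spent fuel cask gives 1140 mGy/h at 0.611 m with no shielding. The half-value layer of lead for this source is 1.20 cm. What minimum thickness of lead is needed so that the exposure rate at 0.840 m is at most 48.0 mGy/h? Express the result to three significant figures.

4.38 cm

At 0.840 m, distance alone gives 1140 × (0.611/0.840)² = 1140 × 0.5291 = 603.2 mGy/h.
Further attenuation needed: 603.2/48.0 = 12.57.
n = log₂(12.57) = 3.652 half-value layers.
Thickness = 3.652 × 1.20 cm = 4.382 cm.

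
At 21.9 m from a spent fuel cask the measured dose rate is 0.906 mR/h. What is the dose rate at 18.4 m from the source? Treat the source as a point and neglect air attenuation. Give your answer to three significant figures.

By the inverse-square law, scaling from 21.9 m to 18.4 m:
(21.9/18.4)² = 1.417, so 0.906 × 1.417 = 1.284 mR/h.

1.28 mR/h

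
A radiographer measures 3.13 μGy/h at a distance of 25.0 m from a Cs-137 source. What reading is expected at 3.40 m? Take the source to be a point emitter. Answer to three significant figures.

169 μGy/h

Since intensity falls as 1/r², the rate at 3.40 m is
3.13 × (25.0/3.40)² = 3.13 × 54.07 = 169.2 μGy/h.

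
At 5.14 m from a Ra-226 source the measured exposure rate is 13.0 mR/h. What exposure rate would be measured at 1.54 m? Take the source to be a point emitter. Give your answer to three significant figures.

Intensity scales as (d₁/d₂)², so scaling from 5.14 m to 1.54 m:
(5.14/1.54)² = 11.14, so 13.0 × 11.14 = 144.8 mR/h.

145 mR/h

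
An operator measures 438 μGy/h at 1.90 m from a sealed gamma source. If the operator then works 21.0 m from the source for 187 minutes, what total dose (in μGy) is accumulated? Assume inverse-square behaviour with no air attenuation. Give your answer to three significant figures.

11.2 μGy

Intensity scales as (d₁/d₂)², so rate at 21.0 m:
(1.90/21.0)² = 0.008186, so 438 × 0.008186 = 3.585 μGy/h.
Dose = rate × time = 3.585 μGy/h × 3.117 h = 11.17 μGy.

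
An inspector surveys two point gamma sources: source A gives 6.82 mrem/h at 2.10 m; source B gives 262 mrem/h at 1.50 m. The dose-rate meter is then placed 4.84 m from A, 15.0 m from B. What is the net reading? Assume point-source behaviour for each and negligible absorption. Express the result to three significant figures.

By superposition, sum each source's inverse-square contribution:
A: 6.82 × (2.10/4.84)² = 1.284 mrem/h
B: 262 × (1.50/15.0)² = 2.620 mrem/h
Total = 1.284 + 2.620 = 3.904 mrem/h.

3.90 mrem/h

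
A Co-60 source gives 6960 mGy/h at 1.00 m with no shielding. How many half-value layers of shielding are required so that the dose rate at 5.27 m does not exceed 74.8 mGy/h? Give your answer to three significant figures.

1.74 half-value layers

At 5.27 m, distance alone gives 6960 × (1.00/5.27)² = 6960 × 0.03601 = 250.6 mGy/h.
Further attenuation needed: 250.6/74.8 = 3.350.
n = log₂(3.350) = 1.744 half-value layers.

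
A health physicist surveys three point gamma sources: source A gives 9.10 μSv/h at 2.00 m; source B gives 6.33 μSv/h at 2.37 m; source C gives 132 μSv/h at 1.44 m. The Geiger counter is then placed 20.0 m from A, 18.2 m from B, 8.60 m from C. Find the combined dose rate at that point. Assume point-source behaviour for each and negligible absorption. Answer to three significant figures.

3.90 μSv/h

By superposition, sum each source's inverse-square contribution:
A: 9.10 × (2.00/20.0)² = 0.09100 μSv/h
B: 6.33 × (2.37/18.2)² = 0.1073 μSv/h
C: 132 × (1.44/8.60)² = 3.701 μSv/h
Total = 0.09100 + 0.1073 + 3.701 = 3.899 μSv/h.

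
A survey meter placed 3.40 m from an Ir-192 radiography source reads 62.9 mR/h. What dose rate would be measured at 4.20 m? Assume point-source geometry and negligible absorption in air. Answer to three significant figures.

41.2 mR/h

Applying the 1/r² law, scaling from 3.40 m to 4.20 m:
62.9 × (3.40/4.20)² = 62.9 × 0.6553 = 41.22 mR/h.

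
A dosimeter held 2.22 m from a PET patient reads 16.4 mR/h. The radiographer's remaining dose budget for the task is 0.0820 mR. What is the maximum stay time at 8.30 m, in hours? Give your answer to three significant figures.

Applying the 1/r² law, rate at 8.30 m:
(2.22/8.30)² = 0.07154, so 16.4 × 0.07154 = 1.173 mR/h.
Stay time = 0.0820 mR ÷ 1.173 mR/h = 0.06991 h.

0.0699 h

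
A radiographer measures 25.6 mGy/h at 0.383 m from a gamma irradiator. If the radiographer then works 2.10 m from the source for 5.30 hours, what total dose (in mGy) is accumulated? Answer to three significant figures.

4.51 mGy

Using I₁d₁² = I₂d₂², rate at 2.10 m:
25.6 × (0.383/2.10)² = 25.6 × 0.03326 = 0.8515 mGy/h.
Dose = rate × time = 0.8515 mGy/h × 5.300 h = 4.513 mGy.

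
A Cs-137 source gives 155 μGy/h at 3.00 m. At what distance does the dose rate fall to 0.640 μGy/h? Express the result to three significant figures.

46.7 m

Applying the 1/r² law, d₂ = d₁·√(I₁/I₂).
I₁/I₂ = 155/0.640 = 242.2, so d₂ = 3.00 × √242.2 = 46.69 m.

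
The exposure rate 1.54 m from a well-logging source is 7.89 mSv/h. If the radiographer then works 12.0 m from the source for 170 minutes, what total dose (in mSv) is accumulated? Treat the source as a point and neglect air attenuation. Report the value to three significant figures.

Intensity scales as (d₁/d₂)², so rate at 12.0 m:
7.89 × (1.54/12.0)² = 7.89 × 0.01647 = 0.1299 mSv/h.
Dose = rate × time = 0.1299 mSv/h × 2.833 h = 0.3680 mSv.

0.368 mSv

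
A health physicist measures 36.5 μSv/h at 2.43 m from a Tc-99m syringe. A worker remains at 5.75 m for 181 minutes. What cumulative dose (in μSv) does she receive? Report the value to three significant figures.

19.7 μSv

Intensity scales as (d₁/d₂)², so rate at 5.75 m:
36.5 × (2.43/5.75)² = 36.5 × 0.1786 = 6.519 μSv/h.
Dose = rate × time = 6.519 μSv/h × 3.017 h = 19.67 μSv.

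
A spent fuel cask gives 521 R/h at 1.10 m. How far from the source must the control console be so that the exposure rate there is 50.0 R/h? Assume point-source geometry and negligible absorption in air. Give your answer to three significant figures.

Intensity scales as (d₁/d₂)², so d₂ = d₁·√(I₁/I₂).
I₁/I₂ = 521/50.0 = 10.42, so d₂ = 1.10 × √10.42 = 3.551 m.

3.55 m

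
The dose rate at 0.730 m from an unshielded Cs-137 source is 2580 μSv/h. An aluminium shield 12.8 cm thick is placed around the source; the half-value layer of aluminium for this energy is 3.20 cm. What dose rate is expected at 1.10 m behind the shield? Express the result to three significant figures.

71.0 μSv/h

Distance alone: (0.730/1.10)² = 0.4404, so 2580 × 0.4404 = 1136 μSv/h.
Shield: 12.8/3.20 = 4.000 half-value layers → attenuation 2^(−4.000) = 0.06250.
Combined: 1136 × 0.06250 = 71.00 μSv/h.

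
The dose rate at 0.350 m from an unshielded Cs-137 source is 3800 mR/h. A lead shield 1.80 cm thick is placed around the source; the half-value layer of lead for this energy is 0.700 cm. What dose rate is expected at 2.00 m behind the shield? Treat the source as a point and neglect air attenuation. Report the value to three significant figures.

19.6 mR/h

Distance alone: 3800 × (0.350/2.00)² = 3800 × 0.03062 = 116.4 mR/h.
Shield: 1.80/0.700 = 2.571 half-value layers → attenuation 2^(−2.571) = 0.1683.
Combined: 116.4 × 0.1683 = 19.59 mR/h.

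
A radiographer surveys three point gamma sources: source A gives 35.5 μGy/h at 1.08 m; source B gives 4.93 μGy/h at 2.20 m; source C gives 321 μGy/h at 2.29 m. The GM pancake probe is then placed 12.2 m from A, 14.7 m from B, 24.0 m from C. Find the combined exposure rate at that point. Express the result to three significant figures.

Each source contributes Iᵢ·(dᵢ/rᵢ)²; contributions add.
A: 35.5 × (1.08/12.2)² = 0.2782 μGy/h
B: 4.93 × (2.20/14.7)² = 0.1104 μGy/h
C: 321 × (2.29/24.0)² = 2.922 μGy/h
Total = 0.2782 + 0.1104 + 2.922 = 3.311 μGy/h.

3.31 μGy/h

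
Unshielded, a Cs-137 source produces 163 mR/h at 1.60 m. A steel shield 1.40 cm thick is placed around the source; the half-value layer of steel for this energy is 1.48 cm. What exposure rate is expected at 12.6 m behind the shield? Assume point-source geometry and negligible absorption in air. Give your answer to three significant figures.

Distance alone: (1.60/12.6)² = 0.01612, so 163 × 0.01612 = 2.628 mR/h.
Shield: 1.40/1.48 = 0.9459 half-value layers → attenuation 2^(−0.9459) = 0.5191.
Combined: 2.628 × 0.5191 = 1.364 mR/h.

1.36 mR/h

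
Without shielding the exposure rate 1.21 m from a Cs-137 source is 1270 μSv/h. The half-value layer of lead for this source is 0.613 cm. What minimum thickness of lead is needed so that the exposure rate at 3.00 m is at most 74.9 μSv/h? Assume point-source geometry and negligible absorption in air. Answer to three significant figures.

At 3.00 m, distance alone gives 1270 × (1.21/3.00)² = 1270 × 0.1627 = 206.6 μSv/h.
Further attenuation needed: 206.6/74.9 = 2.758.
n = log₂(2.758) = 1.464 half-value layers.
Thickness = 1.464 × 0.613 cm = 0.8974 cm.

0.897 cm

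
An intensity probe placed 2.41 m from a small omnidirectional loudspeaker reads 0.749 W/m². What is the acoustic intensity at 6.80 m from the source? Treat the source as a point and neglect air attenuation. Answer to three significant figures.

Applying the 1/r² law, scaling from 2.41 m to 6.80 m:
0.749 × (2.41/6.80)² = 0.749 × 0.1256 = 0.09407 W/m².

0.0941 W/m²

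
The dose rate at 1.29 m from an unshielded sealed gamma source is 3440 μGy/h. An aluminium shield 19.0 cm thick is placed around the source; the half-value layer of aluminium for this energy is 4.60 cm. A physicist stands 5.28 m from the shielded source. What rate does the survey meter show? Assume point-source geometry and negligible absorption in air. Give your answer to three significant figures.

11.7 μGy/h

Distance alone: 3440 × (1.29/5.28)² = 3440 × 0.05969 = 205.3 μGy/h.
Shield: 19.0/4.60 = 4.130 half-value layers → attenuation 2^(−4.130) = 0.05711.
Combined: 205.3 × 0.05711 = 11.72 μGy/h.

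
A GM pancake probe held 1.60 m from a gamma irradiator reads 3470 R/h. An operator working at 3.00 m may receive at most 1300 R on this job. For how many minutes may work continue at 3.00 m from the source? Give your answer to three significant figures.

79.0 min

Since intensity falls as 1/r², rate at 3.00 m:
(1.60/3.00)² = 0.2844, so 3470 × 0.2844 = 986.9 R/h.
Stay time = 1300 R ÷ 986.9 R/h = 1.317 h = 79.02 min.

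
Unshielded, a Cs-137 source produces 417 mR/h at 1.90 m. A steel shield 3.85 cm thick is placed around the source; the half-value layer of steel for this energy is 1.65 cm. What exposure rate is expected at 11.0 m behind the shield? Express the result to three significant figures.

2.47 mR/h

Distance alone: (1.90/11.0)² = 0.02983, so 417 × 0.02983 = 12.44 mR/h.
Shield: 3.85/1.65 = 2.333 half-value layers → attenuation 2^(−2.333) = 0.1985.
Combined: 12.44 × 0.1985 = 2.469 mR/h.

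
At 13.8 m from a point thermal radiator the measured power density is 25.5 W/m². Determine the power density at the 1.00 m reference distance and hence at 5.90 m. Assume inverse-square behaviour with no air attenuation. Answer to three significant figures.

4860 W/m²; 140 W/m²

Intensity scales as (d₁/d₂)², so
At 1.00 m: (13.8/1.00)² = 190.4, so 25.5 × 190.4 = 4855 W/m²
At 5.90 m: (1.00/5.90)² = 0.02873, so 4855 × 0.02873 = 139.5 W/m².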